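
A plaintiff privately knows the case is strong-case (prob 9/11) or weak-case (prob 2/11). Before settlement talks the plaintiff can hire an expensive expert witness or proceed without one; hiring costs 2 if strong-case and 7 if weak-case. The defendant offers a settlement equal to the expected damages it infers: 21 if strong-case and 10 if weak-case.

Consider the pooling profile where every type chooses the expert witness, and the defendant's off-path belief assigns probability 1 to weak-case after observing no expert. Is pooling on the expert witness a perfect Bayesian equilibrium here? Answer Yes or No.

On path, the defendant holds the prior and pays 9/11·21 + 2/11·10 = 19. Off path (no expert), believing weak-case, it pays 10.
strong-case: the expert witness nets 19 − 2 = 17; no expert nets 10. strong-case stays.
weak-case: the expert witness nets 19 − 7 = 12; no expert nets 10. weak-case stays.
No type deviates, so pooling is sustained.

Yes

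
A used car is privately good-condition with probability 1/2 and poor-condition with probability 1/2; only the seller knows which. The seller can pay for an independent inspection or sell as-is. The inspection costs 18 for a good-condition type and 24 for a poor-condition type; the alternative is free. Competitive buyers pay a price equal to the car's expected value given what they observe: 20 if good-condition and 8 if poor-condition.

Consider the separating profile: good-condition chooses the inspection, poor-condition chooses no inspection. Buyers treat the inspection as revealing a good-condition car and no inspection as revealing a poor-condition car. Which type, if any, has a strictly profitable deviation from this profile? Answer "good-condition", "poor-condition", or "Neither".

good-condition

The inspection pays 20; no inspection pays 8.
good-condition: assigned the inspection, nets 20 − 18 = 2; deviating to no inspection nets 8.
poor-condition: assigned no inspection, nets 8; deviating to the inspection nets 20 − 24 = -4.
The good-condition type gains 6 by deviating.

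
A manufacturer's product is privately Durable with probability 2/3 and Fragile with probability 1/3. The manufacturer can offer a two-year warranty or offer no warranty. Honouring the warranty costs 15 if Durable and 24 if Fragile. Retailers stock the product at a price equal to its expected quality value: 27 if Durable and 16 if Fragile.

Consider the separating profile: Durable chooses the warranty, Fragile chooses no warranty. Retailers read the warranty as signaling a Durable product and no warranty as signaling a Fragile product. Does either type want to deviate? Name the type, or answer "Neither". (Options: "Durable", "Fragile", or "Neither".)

The warranty pays 27; no warranty pays 16.
Durable: assigned the warranty, nets 27 − 15 = 12; deviating to no warranty nets 16.
Fragile: assigned no warranty, nets 16; deviating to the warranty nets 27 − 24 = 3.
The Durable type gains 4 by deviating.

Durable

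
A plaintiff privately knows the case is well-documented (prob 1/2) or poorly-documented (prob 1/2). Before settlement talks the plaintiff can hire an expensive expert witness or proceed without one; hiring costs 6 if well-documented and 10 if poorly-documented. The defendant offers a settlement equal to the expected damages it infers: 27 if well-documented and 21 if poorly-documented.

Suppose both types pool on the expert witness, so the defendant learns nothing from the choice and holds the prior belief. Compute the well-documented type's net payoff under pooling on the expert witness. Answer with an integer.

Pooled settlement = 1/2·27 + 1/2·21 = 24.
well-documented pays cost 6 for the expert witness, so net payoff = 24 − 6 = 18.

18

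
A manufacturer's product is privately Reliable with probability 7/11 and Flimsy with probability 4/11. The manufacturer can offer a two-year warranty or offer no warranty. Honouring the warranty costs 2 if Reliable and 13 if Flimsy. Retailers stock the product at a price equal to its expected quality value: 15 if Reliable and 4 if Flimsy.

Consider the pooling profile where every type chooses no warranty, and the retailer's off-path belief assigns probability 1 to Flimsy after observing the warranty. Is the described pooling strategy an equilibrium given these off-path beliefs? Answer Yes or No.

Yes

On path, the retailer holds the prior and pays 7/11·15 + 4/11·4 = 11. Off path (the warranty), believing Flimsy, it pays 4.
Reliable: no warranty nets 11; the warranty nets 4 − 2 = 2. Reliable stays.
Flimsy: no warranty nets 11; the warranty nets 4 − 13 = -9. Flimsy stays.
No type deviates, so pooling is sustained.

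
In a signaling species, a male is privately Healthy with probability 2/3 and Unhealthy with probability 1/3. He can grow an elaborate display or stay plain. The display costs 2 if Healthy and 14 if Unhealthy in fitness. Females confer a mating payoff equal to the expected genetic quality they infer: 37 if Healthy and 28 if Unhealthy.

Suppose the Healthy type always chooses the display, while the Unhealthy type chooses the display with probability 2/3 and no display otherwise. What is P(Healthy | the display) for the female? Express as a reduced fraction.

P(the display) = (2/3)·1 + (1/3)·(2/3) = 8/9.
By Bayes' rule, P(Healthy | the display) = (2/3) / (8/9) = 3/4.

3/4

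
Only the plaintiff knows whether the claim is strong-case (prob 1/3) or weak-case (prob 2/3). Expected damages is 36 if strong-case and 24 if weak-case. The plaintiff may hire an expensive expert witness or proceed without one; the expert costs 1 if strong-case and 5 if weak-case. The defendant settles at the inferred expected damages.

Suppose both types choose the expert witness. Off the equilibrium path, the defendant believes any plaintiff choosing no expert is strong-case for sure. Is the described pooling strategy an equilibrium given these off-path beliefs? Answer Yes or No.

No

On path, the defendant holds the prior and pays 1/3·36 + 2/3·24 = 28. Off path (no expert), believing strong-case, it pays 36.
strong-case: the expert witness nets 28 − 1 = 27; no expert nets 36. strong-case would deviate.
weak-case: the expert witness nets 28 − 5 = 23; no expert nets 36. weak-case would deviate.
A type deviates, so pooling fails.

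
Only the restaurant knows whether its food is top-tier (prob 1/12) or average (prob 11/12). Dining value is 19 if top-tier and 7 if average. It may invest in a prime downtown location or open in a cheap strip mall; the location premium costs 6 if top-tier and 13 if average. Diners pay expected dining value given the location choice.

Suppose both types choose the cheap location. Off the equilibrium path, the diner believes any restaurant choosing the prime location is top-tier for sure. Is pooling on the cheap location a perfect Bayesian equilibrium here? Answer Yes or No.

No

On path, the diner holds the prior and pays 1/12·19 + 11/12·7 = 8. Off path (the prime location), believing top-tier, it pays 19.
top-tier: the cheap location nets 8; the prime location nets 19 − 6 = 13. top-tier would deviate.
average: the cheap location nets 8; the prime location nets 19 − 13 = 6. average stays.
A type deviates, so pooling fails.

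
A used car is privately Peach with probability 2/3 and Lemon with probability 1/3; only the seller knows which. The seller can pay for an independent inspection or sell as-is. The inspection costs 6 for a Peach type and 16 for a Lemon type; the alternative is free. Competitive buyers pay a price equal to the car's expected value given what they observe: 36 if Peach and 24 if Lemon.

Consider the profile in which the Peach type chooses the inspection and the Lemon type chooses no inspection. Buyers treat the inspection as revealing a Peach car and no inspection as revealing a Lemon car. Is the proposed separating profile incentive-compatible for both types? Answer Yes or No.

Yes

Under these beliefs, the inspection earns price 36 and no inspection earns price 24.
Peach: the inspection nets 36 − 6 = 30; no inspection nets 24. Peach prefers the inspection.
Lemon: the inspection nets 36 − 16 = 20; no inspection nets 24. Lemon prefers no inspection.
Neither type deviates, so the separating profile is an equilibrium.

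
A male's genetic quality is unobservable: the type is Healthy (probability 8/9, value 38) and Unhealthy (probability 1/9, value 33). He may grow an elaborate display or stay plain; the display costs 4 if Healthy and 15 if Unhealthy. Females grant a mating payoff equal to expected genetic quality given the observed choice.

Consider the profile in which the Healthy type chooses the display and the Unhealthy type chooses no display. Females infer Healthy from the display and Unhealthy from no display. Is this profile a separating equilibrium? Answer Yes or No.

Under these beliefs, the display earns mating payoff 38 and no display earns mating payoff 33.
Healthy: the display nets 38 − 4 = 34; no display nets 33. Healthy prefers the display.
Unhealthy: the display nets 38 − 15 = 23; no display nets 33. Unhealthy prefers no display.
Neither type deviates, so the separating profile is an equilibrium.

Yes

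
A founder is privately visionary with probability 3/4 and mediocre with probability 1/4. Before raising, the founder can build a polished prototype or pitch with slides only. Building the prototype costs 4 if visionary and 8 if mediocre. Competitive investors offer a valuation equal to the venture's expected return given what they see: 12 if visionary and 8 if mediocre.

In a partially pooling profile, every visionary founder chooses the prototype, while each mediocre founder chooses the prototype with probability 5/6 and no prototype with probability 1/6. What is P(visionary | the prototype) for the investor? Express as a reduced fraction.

P(the prototype) = (3/4)·1 + (1/4)·(5/6) = 23/24.
By Bayes' rule, P(visionary | the prototype) = (3/4) / (23/24) = 18/23.

18/23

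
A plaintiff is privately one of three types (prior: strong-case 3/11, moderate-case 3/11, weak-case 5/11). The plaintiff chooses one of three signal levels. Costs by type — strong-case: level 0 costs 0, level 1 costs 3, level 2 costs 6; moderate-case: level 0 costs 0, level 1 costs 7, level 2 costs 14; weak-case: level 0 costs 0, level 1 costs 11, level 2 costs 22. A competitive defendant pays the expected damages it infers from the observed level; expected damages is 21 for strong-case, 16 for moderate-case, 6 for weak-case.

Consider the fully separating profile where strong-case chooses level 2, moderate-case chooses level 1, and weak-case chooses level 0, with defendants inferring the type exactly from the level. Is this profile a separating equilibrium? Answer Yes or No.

Yes

Separating settlements: level 2 → 21, level 1 → 16, level 0 → 6.
strong-case (assigned level 2): level 0: 6 − 0 = 6; level 1: 16 − 3 = 13; level 2: 21 − 6 = 15. strong-case stays.
moderate-case (assigned level 1): level 0: 6 − 0 = 6; level 1: 16 − 7 = 9; level 2: 21 − 14 = 7. moderate-case stays.
weak-case (assigned level 0): level 0: 6 − 0 = 6; level 1: 16 − 11 = 5; level 2: 21 − 22 = -1. weak-case stays.
Every type prefers its assigned level; separation holds.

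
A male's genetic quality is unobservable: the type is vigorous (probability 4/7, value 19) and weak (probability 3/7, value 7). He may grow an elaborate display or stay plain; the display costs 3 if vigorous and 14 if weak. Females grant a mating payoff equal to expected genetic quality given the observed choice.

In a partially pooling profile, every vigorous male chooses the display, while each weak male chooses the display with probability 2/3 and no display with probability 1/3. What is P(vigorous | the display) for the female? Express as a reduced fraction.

P(the display) = (4/7)·1 + (3/7)·(2/3) = 6/7.
By Bayes' rule, P(vigorous | the display) = (4/7) / (6/7) = 2/3.

2/3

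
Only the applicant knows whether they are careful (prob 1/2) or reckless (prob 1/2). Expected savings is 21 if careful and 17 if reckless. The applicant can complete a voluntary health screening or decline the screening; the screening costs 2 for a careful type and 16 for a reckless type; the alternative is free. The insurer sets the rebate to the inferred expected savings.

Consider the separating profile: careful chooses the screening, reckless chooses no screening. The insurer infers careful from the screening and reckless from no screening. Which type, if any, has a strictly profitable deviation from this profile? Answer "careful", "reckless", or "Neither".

Neither

The screening pays 21; no screening pays 17.
careful: assigned the screening, nets 21 − 2 = 19; deviating to no screening nets 17.
reckless: assigned no screening, nets 17; deviating to the screening nets 21 − 16 = 5.
Both types strictly prefer their assigned action; no profitable deviation.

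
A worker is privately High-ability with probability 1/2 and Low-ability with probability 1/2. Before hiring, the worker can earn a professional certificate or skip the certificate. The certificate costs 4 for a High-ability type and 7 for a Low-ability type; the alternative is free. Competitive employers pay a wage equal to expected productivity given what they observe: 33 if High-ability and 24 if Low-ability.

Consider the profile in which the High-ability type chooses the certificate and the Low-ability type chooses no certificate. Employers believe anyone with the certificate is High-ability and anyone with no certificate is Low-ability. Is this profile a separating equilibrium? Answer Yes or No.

No

Under these beliefs, the certificate earns wage 33 and no certificate earns wage 24.
High-ability: the certificate nets 33 − 4 = 29; no certificate nets 24. High-ability prefers the certificate.
Low-ability: the certificate nets 33 − 7 = 26; no certificate nets 24. Low-ability would deviate to the certificate.
Low-ability has a profitable deviation, so the profile is not an equilibrium.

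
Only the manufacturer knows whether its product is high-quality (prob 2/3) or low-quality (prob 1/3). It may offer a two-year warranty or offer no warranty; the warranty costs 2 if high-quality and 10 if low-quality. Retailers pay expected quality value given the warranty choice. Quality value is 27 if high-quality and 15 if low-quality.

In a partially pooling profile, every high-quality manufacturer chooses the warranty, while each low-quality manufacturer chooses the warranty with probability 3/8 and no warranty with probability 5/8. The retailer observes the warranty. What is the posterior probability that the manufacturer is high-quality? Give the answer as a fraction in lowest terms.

P(the warranty) = (2/3)·1 + (1/3)·(3/8) = 19/24.
By Bayes' rule, P(high-quality | the warranty) = (2/3) / (19/24) = 16/19.

16/19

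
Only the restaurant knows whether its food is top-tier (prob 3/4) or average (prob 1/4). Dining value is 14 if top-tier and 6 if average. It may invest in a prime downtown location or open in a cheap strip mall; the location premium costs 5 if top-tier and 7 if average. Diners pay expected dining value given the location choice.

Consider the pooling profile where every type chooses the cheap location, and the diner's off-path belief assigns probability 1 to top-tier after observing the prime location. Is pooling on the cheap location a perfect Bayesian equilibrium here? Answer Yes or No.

On path, the diner holds the prior and pays 3/4·14 + 1/4·6 = 12. Off path (the prime location), believing top-tier, it pays 14.
top-tier: the cheap location nets 12; the prime location nets 14 − 5 = 9. top-tier stays.
average: the cheap location nets 12; the prime location nets 14 − 7 = 7. average stays.
No type deviates, so pooling is sustained.

Yes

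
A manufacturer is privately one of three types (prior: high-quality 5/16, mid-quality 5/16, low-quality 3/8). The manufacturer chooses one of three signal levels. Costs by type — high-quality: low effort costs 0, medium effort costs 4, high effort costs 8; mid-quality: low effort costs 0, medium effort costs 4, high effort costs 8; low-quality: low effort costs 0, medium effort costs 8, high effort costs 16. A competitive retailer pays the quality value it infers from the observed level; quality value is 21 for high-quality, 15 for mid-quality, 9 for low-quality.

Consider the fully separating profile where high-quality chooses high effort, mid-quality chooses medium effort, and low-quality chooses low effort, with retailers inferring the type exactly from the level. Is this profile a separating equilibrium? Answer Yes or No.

No

Separating prices: high effort → 21, medium effort → 15, low effort → 9.
high-quality (assigned high effort): low effort: 9 − 0 = 9; medium effort: 15 − 4 = 11; high effort: 21 − 8 = 13. high-quality stays.
mid-quality (assigned medium effort): low effort: 9 − 0 = 9; medium effort: 15 − 4 = 11; high effort: 21 − 8 = 13. mid-quality prefers high effort.
low-quality (assigned low effort): low effort: 9 − 0 = 9; medium effort: 15 − 8 = 7; high effort: 21 − 16 = 5. low-quality stays.
At least one type deviates; the separating profile fails.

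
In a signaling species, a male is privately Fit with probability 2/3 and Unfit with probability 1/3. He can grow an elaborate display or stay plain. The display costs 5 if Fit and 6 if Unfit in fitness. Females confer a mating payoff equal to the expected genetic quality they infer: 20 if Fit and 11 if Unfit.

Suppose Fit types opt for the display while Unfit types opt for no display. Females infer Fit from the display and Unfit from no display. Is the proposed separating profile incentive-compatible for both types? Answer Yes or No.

No

Under these beliefs, the display earns mating payoff 20 and no display earns mating payoff 11.
Fit: the display nets 20 − 5 = 15; no display nets 11. Fit prefers the display.
Unfit: the display nets 20 − 6 = 14; no display nets 11. Unfit would deviate to the display.
Unfit has a profitable deviation, so the profile is not an equilibrium.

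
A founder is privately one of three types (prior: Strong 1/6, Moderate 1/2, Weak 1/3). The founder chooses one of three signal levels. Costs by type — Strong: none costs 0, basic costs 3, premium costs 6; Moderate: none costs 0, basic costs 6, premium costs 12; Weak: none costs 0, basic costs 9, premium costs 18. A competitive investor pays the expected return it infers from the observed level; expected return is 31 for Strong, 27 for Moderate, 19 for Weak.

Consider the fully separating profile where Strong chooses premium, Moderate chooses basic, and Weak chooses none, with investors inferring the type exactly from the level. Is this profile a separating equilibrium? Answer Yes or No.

Separating valuations: premium → 31, basic → 27, none → 19.
Strong (assigned premium): none: 19 − 0 = 19; basic: 27 − 3 = 24; premium: 31 − 6 = 25. Strong stays.
Moderate (assigned basic): none: 19 − 0 = 19; basic: 27 − 6 = 21; premium: 31 − 12 = 19. Moderate stays.
Weak (assigned none): none: 19 − 0 = 19; basic: 27 − 9 = 18; premium: 31 − 18 = 13. Weak stays.
Every type prefers its assigned level; separation holds.

Yes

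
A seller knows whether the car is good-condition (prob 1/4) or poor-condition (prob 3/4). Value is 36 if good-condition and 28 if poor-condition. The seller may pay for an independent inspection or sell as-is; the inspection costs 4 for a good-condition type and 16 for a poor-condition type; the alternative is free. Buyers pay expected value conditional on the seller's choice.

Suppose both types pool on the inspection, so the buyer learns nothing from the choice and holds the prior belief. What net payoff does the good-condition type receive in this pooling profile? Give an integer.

Pooled price = 1/4·36 + 3/4·28 = 30.
good-condition pays cost 4 for the inspection, so net payoff = 30 − 4 = 26.

26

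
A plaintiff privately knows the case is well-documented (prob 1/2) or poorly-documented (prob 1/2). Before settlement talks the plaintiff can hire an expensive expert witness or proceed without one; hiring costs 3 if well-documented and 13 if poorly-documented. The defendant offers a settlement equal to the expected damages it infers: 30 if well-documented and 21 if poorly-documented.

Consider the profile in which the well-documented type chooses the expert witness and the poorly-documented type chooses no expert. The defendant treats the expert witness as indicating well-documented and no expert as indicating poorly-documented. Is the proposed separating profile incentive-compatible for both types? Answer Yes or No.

Yes

Under these beliefs, the expert witness earns settlement 30 and no expert earns settlement 21.
well-documented: the expert witness nets 30 − 3 = 27; no expert nets 21. well-documented prefers the expert witness.
poorly-documented: the expert witness nets 30 − 13 = 17; no expert nets 21. poorly-documented prefers no expert.
Neither type deviates, so the separating profile is an equilibrium.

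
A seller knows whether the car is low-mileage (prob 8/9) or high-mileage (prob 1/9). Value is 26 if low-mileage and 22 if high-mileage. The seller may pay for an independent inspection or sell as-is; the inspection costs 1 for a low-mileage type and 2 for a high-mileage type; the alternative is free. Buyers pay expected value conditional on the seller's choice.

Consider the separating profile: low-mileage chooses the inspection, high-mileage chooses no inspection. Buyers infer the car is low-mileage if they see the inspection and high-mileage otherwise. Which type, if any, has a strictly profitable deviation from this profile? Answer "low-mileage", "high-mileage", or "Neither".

high-mileage

The inspection pays 26; no inspection pays 22.
low-mileage: assigned the inspection, nets 26 − 1 = 25; deviating to no inspection nets 22.
high-mileage: assigned no inspection, nets 22; deviating to the inspection nets 26 − 2 = 24.
The high-mileage type gains 2 by deviating.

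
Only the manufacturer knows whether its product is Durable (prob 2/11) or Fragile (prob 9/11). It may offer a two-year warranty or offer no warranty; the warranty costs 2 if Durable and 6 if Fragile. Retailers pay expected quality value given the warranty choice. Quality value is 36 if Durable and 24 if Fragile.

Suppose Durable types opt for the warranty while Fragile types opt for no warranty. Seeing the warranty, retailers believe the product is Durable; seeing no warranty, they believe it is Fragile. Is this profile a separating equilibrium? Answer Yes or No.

Under these beliefs, the warranty earns price 36 and no warranty earns price 24.
Durable: the warranty nets 36 − 2 = 34; no warranty nets 24. Durable prefers the warranty.
Fragile: the warranty nets 36 − 6 = 30; no warranty nets 24. Fragile would deviate to the warranty.
Fragile has a profitable deviation, so the profile is not an equilibrium.

No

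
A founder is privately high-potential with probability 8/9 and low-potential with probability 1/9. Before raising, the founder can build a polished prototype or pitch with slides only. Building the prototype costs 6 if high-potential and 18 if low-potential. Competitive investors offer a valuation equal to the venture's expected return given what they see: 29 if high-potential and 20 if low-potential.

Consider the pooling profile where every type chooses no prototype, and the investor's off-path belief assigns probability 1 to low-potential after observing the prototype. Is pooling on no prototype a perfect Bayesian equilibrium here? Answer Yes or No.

Yes

On path, the investor holds the prior and pays 8/9·29 + 1/9·20 = 28. Off path (the prototype), believing low-potential, it pays 20.
high-potential: no prototype nets 28; the prototype nets 20 − 6 = 14. high-potential stays.
low-potential: no prototype nets 28; the prototype nets 20 − 18 = 2. low-potential stays.
No type deviates, so pooling is sustained.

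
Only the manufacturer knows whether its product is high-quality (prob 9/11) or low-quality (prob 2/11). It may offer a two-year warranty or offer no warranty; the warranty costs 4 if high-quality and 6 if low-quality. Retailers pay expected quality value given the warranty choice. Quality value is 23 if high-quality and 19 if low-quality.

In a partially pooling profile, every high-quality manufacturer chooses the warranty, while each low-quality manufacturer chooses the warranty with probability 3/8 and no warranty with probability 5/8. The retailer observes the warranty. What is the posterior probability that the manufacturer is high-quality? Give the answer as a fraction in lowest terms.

12/13

P(the warranty) = (9/11)·1 + (2/11)·(3/8) = 39/44.
By Bayes' rule, P(high-quality | the warranty) = (9/11) / (39/44) = 12/13.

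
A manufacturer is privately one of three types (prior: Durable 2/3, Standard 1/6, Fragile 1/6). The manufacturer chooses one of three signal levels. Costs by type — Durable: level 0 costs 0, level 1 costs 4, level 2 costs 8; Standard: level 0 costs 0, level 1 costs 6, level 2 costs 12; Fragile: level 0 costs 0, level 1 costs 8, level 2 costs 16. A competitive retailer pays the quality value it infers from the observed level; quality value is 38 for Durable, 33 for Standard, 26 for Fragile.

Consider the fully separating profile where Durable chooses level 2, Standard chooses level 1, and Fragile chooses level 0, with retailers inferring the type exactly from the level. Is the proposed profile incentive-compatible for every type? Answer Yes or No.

Separating prices: level 2 → 38, level 1 → 33, level 0 → 26.
Durable (assigned level 2): level 0: 26 − 0 = 26; level 1: 33 − 4 = 29; level 2: 38 − 8 = 30. Durable stays.
Standard (assigned level 1): level 0: 26 − 0 = 26; level 1: 33 − 6 = 27; level 2: 38 − 12 = 26. Standard stays.
Fragile (assigned level 0): level 0: 26 − 0 = 26; level 1: 33 − 8 = 25; level 2: 38 − 16 = 22. Fragile stays.
Every type prefers its assigned level; separation holds.

Yes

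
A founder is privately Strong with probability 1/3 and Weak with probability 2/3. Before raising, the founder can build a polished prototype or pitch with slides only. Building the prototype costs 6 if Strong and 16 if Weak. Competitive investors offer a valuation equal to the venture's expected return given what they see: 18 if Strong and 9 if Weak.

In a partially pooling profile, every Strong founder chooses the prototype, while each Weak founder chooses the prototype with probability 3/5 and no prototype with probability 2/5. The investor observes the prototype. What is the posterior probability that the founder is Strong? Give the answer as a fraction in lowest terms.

P(the prototype) = (1/3)·1 + (2/3)·(3/5) = 11/15.
By Bayes' rule, P(Strong | the prototype) = (1/3) / (11/15) = 5/11.

5/11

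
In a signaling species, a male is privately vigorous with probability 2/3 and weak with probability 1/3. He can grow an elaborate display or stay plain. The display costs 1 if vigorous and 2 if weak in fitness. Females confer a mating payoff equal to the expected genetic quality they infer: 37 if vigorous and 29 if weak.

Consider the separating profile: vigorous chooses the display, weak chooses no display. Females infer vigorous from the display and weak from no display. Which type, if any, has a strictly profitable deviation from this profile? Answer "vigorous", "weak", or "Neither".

The display pays 37; no display pays 29.
vigorous: assigned the display, nets 37 − 1 = 36; deviating to no display nets 29.
weak: assigned no display, nets 29; deviating to the display nets 37 − 2 = 35.
The weak type gains 6 by deviating.

weak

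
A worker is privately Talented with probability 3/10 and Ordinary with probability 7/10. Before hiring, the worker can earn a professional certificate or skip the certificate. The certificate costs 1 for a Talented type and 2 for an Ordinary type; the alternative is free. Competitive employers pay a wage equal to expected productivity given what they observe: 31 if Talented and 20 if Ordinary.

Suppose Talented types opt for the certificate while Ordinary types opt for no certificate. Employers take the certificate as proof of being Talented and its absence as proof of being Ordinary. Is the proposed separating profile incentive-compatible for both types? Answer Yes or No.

No

Under these beliefs, the certificate earns wage 31 and no certificate earns wage 20.
Talented: the certificate nets 31 − 1 = 30; no certificate nets 20. Talented prefers the certificate.
Ordinary: the certificate nets 31 − 2 = 29; no certificate nets 20. Ordinary would deviate to the certificate.
Ordinary has a profitable deviation, so the profile is not an equilibrium.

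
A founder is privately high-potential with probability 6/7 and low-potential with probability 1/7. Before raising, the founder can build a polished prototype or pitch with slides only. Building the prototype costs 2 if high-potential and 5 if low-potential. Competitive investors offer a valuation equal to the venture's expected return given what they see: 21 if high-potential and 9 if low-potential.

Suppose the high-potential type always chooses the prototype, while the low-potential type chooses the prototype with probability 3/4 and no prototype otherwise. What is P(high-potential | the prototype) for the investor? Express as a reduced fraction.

P(the prototype) = (6/7)·1 + (1/7)·(3/4) = 27/28.
By Bayes' rule, P(high-potential | the prototype) = (6/7) / (27/28) = 8/9.

8/9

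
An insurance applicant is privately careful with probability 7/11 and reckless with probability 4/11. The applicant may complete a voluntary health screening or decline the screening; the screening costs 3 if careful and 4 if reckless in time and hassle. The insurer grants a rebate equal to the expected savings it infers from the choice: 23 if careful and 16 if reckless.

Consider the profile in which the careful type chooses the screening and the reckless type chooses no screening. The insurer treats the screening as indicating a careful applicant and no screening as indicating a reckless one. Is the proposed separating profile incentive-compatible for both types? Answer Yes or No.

No

Under these beliefs, the screening earns rebate 23 and no screening earns rebate 16.
careful: the screening nets 23 − 3 = 20; no screening nets 16. careful prefers the screening.
reckless: the screening nets 23 − 4 = 19; no screening nets 16. reckless would deviate to the screening.
reckless has a profitable deviation, so the profile is not an equilibrium.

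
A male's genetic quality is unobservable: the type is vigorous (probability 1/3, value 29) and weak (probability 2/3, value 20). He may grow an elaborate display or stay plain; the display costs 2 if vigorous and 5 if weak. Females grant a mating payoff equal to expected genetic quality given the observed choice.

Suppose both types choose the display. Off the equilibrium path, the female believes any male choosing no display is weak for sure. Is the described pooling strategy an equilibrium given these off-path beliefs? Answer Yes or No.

No

On path, the female holds the prior and pays 1/3·29 + 2/3·20 = 23. Off path (no display), believing weak, it pays 20.
vigorous: the display nets 23 − 2 = 21; no display nets 20. vigorous stays.
weak: the display nets 23 − 5 = 18; no display nets 20. weak would deviate.
A type deviates, so pooling fails.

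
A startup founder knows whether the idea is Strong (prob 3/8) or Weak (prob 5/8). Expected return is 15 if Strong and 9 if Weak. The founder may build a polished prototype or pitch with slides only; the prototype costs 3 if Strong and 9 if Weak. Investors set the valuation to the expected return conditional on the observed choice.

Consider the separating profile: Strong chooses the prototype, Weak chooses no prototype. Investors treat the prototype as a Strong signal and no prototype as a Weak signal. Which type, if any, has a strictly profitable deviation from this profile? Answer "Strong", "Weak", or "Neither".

The prototype pays 15; no prototype pays 9.
Strong: assigned the prototype, nets 15 − 3 = 12; deviating to no prototype nets 9.
Weak: assigned no prototype, nets 9; deviating to the prototype nets 15 − 9 = 6.
Both types strictly prefer their assigned action; no profitable deviation.

Neither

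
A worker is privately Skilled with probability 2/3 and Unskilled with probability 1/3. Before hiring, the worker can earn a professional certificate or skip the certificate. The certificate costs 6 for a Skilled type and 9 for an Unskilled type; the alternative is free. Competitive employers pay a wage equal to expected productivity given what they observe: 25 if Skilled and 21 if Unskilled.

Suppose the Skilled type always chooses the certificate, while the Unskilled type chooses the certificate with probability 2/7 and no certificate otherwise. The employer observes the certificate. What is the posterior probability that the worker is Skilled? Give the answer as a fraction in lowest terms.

7/8

P(the certificate) = (2/3)·1 + (1/3)·(2/7) = 16/21.
By Bayes' rule, P(Skilled | the certificate) = (2/3) / (16/21) = 7/8.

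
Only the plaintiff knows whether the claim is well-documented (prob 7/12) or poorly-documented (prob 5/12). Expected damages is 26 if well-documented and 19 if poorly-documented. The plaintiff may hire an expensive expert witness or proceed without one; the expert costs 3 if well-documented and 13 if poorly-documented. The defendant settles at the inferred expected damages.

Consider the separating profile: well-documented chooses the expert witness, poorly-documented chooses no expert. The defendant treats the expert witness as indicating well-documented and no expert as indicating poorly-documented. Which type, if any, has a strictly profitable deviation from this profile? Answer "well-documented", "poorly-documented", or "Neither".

The expert witness pays 26; no expert pays 19.
well-documented: assigned the expert witness, nets 26 − 3 = 23; deviating to no expert nets 19.
poorly-documented: assigned no expert, nets 19; deviating to the expert witness nets 26 − 13 = 13.
Both types strictly prefer their assigned action; no profitable deviation.

Neither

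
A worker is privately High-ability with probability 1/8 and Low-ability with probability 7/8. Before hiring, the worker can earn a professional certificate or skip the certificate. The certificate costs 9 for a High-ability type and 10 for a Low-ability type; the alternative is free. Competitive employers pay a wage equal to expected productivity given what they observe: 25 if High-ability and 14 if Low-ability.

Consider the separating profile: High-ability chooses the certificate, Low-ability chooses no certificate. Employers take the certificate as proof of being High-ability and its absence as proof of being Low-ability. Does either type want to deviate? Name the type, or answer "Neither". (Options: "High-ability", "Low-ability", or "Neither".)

The certificate pays 25; no certificate pays 14.
High-ability: assigned the certificate, nets 25 − 9 = 16; deviating to no certificate nets 14.
Low-ability: assigned no certificate, nets 14; deviating to the certificate nets 25 − 10 = 15.
The Low-ability type gains 1 by deviating.

Low-ability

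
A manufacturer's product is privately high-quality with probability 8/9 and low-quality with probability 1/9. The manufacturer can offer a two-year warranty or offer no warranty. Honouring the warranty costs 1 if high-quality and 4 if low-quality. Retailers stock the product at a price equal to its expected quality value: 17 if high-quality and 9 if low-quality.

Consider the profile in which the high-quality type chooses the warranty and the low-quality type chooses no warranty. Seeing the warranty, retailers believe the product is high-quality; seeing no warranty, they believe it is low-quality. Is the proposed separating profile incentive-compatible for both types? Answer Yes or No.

Under these beliefs, the warranty earns price 17 and no warranty earns price 9.
high-quality: the warranty nets 17 − 1 = 16; no warranty nets 9. high-quality prefers the warranty.
low-quality: the warranty nets 17 − 4 = 13; no warranty nets 9. low-quality would deviate to the warranty.
low-quality has a profitable deviation, so the profile is not an equilibrium.

No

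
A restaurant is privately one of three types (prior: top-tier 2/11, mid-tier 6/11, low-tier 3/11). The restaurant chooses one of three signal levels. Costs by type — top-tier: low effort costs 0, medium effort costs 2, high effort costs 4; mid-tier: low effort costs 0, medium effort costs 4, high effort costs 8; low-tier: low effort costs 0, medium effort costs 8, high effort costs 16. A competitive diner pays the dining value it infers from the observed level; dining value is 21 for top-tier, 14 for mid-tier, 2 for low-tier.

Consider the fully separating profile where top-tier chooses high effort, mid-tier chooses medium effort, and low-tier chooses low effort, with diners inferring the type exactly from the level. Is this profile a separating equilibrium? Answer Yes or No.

Separating price premiums: high effort → 21, medium effort → 14, low effort → 2.
top-tier (assigned high effort): low effort: 2 − 0 = 2; medium effort: 14 − 2 = 12; high effort: 21 − 4 = 17. top-tier stays.
mid-tier (assigned medium effort): low effort: 2 − 0 = 2; medium effort: 14 − 4 = 10; high effort: 21 − 8 = 13. mid-tier prefers high effort.
low-tier (assigned low effort): low effort: 2 − 0 = 2; medium effort: 14 − 8 = 6; high effort: 21 − 16 = 5. low-tier prefers medium effort.
At least one type deviates; the separating profile fails.

No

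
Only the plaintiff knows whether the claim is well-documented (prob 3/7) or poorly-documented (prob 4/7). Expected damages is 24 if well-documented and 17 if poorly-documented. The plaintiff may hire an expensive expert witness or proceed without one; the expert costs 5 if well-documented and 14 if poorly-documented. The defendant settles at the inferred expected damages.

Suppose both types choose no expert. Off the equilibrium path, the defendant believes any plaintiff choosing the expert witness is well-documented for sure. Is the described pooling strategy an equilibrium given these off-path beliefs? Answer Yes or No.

Yes

On path, the defendant holds the prior and pays 3/7·24 + 4/7·17 = 20. Off path (the expert witness), believing well-documented, it pays 24.
well-documented: no expert nets 20; the expert witness nets 24 − 5 = 19. well-documented stays.
poorly-documented: no expert nets 20; the expert witness nets 24 − 14 = 10. poorly-documented stays.
No type deviates, so pooling is sustained.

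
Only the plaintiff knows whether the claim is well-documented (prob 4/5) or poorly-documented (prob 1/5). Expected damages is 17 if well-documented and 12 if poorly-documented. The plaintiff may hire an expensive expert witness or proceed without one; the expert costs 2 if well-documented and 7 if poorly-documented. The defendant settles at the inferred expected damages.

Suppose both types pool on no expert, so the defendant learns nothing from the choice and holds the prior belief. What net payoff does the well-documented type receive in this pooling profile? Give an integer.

16

Pooled settlement = 4/5·17 + 1/5·12 = 16.
well-documented pays no cost for no expert, so net payoff = 16.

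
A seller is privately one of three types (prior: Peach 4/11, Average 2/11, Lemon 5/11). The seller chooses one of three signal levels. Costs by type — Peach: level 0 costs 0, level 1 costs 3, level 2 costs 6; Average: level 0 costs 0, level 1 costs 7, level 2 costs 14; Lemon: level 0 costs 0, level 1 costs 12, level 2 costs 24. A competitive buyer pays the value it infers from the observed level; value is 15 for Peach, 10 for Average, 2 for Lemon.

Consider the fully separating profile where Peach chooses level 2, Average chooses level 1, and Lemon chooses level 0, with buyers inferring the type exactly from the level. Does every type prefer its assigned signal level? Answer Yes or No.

Separating prices: level 2 → 15, level 1 → 10, level 0 → 2.
Peach (assigned level 2): level 0: 2 − 0 = 2; level 1: 10 − 3 = 7; level 2: 15 − 6 = 9. Peach stays.
Average (assigned level 1): level 0: 2 − 0 = 2; level 1: 10 − 7 = 3; level 2: 15 − 14 = 1. Average stays.
Lemon (assigned level 0): level 0: 2 − 0 = 2; level 1: 10 − 12 = -2; level 2: 15 − 24 = -9. Lemon stays.
Every type prefers its assigned level; separation holds.

Yes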